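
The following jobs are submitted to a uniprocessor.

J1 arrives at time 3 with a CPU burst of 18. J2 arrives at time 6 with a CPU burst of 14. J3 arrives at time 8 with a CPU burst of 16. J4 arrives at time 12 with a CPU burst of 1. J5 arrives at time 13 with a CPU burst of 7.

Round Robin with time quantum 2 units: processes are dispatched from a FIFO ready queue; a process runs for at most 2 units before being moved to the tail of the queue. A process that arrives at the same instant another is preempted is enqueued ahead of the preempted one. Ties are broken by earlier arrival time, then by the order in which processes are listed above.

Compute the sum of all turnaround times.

186

Schedule: | idle 0-3 | J1 3-7 | J2 7-9 | J1 9-11 | J3 11-13 | J2 13-15 | J1 15-17 | J4 17-18 | J5 18-20 | J3 20-22 | J2 22-24 | J1 24-26 | J5 26-28 | J3 28-30 | J2 30-32 | J1 32-34 | J5 34-36 | J3 36-38 | J2 38-40 | J1 40-42 | J5 42-43 | J3 43-45 | J2 45-47 | J1 47-49 | J3 49-51 | J2 51-53 | J1 53-55 | J3 55-59 |
Completion: J1=55  J2=53  J3=59  J4=18  J5=43
Turnaround (C−A): J1=52  J2=47  J3=51  J4=6  J5=30
Turnaround = completion − arrival: J1=52, J2=47, J3=51, J4=6, J5=30
Total turnaround = 52 + 47 + 51 + 6 + 30 = 186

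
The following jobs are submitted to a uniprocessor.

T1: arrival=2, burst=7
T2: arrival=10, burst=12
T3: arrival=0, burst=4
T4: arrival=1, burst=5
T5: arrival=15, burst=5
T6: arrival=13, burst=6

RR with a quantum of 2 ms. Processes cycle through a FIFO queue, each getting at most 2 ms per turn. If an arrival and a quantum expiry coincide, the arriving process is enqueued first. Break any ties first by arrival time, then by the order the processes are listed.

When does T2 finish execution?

Timeline: | T3 0-2 | T4 2-4 | T1 4-6 | T3 6-8 | T4 8-10 | T1 10-12 | T2 12-14 | T4 14-15 | T1 15-17 | T6 17-19 | T2 19-21 | T5 21-23 | T1 23-24 | T6 24-26 | T2 26-28 | T5 28-30 | T6 30-32 | T2 32-34 | T5 34-35 | T2 35-39 |
Completion: T1=24  T2=39  T3=8  T4=15  T5=35  T6=32

39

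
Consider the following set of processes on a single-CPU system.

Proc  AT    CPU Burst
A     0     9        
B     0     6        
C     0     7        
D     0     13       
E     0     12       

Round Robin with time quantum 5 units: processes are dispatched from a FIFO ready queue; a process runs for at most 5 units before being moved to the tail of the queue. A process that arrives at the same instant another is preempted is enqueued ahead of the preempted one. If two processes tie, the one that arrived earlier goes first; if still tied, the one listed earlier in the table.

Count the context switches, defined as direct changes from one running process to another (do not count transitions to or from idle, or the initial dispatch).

11

Timeline: | A 0-5 | B 5-10 | C 10-15 | D 15-20 | E 20-25 | A 25-29 | B 29-30 | C 30-32 | D 32-37 | E 37-42 | D 42-45 | E 45-47 |
Completion: A=29  B=30  C=32  D=45  E=47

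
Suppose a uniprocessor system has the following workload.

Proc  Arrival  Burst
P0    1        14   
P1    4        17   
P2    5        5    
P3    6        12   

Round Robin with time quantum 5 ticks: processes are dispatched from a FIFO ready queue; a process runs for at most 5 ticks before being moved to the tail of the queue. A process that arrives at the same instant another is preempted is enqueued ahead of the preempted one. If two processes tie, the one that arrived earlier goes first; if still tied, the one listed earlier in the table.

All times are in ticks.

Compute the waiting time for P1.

28

Timeline: | idle 0-1 | P0 1-6 | P1 6-11 | P2 11-16 | P3 16-21 | P0 21-26 | P1 26-31 | P3 31-36 | P0 36-40 | P1 40-45 | P3 45-47 | P1 47-49 |
Completion: P0=40  P1=49  P2=16  P3=47
Turnaround (C−A): P0=39  P1=45  P2=11  P3=41
Waiting(P1) = turnaround − burst = 45 − 17 = 28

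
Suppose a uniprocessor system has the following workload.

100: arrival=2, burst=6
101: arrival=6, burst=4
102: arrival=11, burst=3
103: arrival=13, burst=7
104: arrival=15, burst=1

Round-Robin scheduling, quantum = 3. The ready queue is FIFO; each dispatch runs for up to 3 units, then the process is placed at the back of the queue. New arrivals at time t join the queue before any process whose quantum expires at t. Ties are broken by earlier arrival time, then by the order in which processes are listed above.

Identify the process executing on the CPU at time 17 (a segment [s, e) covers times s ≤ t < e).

Timeline: | idle 0-2 | 100 2-8 | 101 8-11 | 102 11-14 | 101 14-15 | 103 15-18 | 104 18-19 | 103 19-23 |
Completion: 100=8  101=15  102=14  103=23  104=19

103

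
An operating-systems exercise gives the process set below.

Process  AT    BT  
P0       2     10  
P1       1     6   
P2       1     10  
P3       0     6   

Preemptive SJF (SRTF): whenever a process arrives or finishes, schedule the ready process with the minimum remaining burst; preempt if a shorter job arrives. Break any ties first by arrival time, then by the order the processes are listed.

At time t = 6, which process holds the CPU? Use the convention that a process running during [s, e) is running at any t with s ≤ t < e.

P1

Timeline: | P3 0-6 | P1 6-12 | P2 12-22 | P0 22-32 |
Completion: P0=32  P1=12  P2=22  P3=6
Turnaround (C−A): P0=30  P1=11  P2=21  P3=6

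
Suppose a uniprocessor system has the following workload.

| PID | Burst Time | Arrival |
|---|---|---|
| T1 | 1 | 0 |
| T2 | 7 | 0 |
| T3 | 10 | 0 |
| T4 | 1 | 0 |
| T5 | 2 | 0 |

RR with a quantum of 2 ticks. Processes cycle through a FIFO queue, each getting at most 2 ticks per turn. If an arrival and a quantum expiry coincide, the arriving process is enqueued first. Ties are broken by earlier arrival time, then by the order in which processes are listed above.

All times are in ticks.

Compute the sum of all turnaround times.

Schedule: | T1 0-1 | T2 1-3 | T3 3-5 | T4 5-6 | T5 6-8 | T2 8-10 | T3 10-12 | T2 12-14 | T3 14-16 | T2 16-17 | T3 17-21 |
Completion: T1=1  T2=17  T3=21  T4=6  T5=8
Turnaround (C−A): T1=1  T2=17  T3=21  T4=6  T5=8
Turnaround = completion − arrival: T1=1, T2=17, T3=21, T4=6, T5=8
Total turnaround = 1 + 17 + 21 + 6 + 8 = 53

53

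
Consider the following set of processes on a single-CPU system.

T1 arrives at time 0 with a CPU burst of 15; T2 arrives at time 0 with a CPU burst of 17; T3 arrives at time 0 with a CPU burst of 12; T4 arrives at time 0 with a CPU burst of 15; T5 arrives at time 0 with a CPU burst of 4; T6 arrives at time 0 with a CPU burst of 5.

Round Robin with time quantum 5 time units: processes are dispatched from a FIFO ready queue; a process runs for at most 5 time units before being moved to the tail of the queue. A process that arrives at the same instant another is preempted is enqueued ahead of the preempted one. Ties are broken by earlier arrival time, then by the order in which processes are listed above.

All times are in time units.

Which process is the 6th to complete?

Timeline: | T1 0-5 | T2 5-10 | T3 10-15 | T4 15-20 | T5 20-24 | T6 24-29 | T1 29-34 | T2 34-39 | T3 39-44 | T4 44-49 | T1 49-54 | T2 54-59 | T3 59-61 | T4 61-66 | T2 66-68 |
Completion: T1=54  T2=68  T3=61  T4=66  T5=24  T6=29
Turnaround (C−A): T1=54  T2=68  T3=61  T4=66  T5=24  T6=29
Finish order: T5 → T6 → T1 → T3 → T4 → T2

T2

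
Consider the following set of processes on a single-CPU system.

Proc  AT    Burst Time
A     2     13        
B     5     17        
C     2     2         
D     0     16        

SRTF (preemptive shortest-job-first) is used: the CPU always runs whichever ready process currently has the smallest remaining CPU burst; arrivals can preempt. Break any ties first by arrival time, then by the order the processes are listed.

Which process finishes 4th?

Schedule: | D 0-2 | C 2-4 | A 4-17 | D 17-31 | B 31-48 |
Completion: A=17  B=48  C=4  D=31
Turnaround (C−A): A=15  B=43  C=2  D=31
Finish order: C → A → D → B

B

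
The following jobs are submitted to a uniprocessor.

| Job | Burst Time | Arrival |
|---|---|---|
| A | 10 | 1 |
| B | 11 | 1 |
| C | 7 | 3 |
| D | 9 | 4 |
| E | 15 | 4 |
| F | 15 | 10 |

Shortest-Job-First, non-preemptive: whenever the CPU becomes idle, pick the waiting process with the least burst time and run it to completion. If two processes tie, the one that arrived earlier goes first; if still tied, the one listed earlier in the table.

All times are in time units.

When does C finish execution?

18

Gantt: | idle 0-1 | A 1-11 | C 11-18 | D 18-27 | B 27-38 | E 38-53 | F 53-68 |
Completion: A=11  B=38  C=18  D=27  E=53  F=68
Turnaround (C−A): A=10  B=37  C=15  D=23  E=49  F=58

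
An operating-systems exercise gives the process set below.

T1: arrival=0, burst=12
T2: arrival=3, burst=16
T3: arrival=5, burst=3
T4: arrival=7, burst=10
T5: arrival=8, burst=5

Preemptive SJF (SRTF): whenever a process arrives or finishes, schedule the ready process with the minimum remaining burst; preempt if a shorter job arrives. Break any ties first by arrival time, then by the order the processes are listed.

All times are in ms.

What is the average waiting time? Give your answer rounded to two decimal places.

Schedule: | T1 0-5 | T3 5-8 | T5 8-13 | T1 13-20 | T4 20-30 | T2 30-46 |
Completion: T1=20  T2=46  T3=8  T4=30  T5=13
Waiting times: T1=8, T2=27, T3=0, T4=13, T5=0
Average waiting = (8+27+0+13+0) / 5 = 48/5 = 9.60

9.60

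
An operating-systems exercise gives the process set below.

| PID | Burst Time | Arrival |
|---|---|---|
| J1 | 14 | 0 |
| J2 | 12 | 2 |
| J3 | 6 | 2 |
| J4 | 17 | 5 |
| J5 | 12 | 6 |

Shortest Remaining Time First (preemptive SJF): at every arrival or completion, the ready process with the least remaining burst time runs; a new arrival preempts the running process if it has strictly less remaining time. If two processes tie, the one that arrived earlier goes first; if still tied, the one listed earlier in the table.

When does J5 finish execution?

44

Timeline: | J1 0-2 | J3 2-8 | J1 8-20 | J2 20-32 | J5 32-44 | J4 44-61 |
Completion: J1=20  J2=32  J3=8  J4=61  J5=44
Turnaround (C−A): J1=20  J2=30  J3=6  J4=56  J5=38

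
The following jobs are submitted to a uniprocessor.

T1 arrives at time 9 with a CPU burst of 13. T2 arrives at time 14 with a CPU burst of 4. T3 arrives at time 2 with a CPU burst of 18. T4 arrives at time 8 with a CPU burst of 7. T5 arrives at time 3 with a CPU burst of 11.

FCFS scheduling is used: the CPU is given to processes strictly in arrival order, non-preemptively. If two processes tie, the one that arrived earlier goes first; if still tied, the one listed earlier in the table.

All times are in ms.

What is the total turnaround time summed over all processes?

159

Gantt: | idle 0-2 | T3 2-20 | T5 20-31 | T4 31-38 | T1 38-51 | T2 51-55 |
Completion: T1=51  T2=55  T3=20  T4=38  T5=31
Turnaround (C−A): T1=42  T2=41  T3=18  T4=30  T5=28
Turnaround = completion − arrival: T1=42, T2=41, T3=18, T4=30, T5=28
Total turnaround = 42 + 41 + 18 + 30 + 28 = 159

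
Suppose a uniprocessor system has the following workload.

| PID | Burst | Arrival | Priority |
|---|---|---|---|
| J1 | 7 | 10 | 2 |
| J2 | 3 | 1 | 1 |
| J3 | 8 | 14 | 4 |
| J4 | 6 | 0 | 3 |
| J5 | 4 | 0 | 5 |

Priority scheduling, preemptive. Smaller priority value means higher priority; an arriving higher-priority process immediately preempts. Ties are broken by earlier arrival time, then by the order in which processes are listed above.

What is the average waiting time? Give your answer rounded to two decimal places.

Timeline: | J4 0-1 | J2 1-4 | J4 4-9 | J5 9-10 | J1 10-17 | J3 17-25 | J5 25-28 |
Completion: J1=17  J2=4  J3=25  J4=9  J5=28
Turnaround (C−A): J1=7  J2=3  J3=11  J4=9  J5=28
Waiting times: J1=0, J2=0, J3=3, J4=3, J5=24
Average waiting = (0+0+3+3+24) / 5 = 30/5 = 6.00

6.00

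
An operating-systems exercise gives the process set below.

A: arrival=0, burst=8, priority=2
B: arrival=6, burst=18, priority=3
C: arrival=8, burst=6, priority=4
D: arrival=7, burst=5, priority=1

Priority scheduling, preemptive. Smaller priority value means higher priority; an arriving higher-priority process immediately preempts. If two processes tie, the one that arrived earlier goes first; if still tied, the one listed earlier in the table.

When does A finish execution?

Gantt: | A 0-7 | D 7-12 | A 12-13 | B 13-31 | C 31-37 |
Completion: A=13  B=31  C=37  D=12
Turnaround (C−A): A=13  B=25  C=29  D=5

13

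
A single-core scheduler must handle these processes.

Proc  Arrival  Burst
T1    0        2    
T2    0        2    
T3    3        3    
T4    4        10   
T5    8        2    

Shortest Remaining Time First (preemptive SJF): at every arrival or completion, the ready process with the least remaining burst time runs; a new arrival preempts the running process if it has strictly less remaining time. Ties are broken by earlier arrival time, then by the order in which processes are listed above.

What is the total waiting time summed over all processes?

8

Schedule: | T1 0-2 | T2 2-4 | T3 4-7 | T4 7-8 | T5 8-10 | T4 10-19 |
Completion: T1=2  T2=4  T3=7  T4=19  T5=10
Turnaround (C−A): T1=2  T2=4  T3=4  T4=15  T5=2
Waiting = turnaround − burst: T1=0, T2=2, T3=1, T4=5, T5=0
Total waiting = 0 + 2 + 1 + 5 + 0 = 8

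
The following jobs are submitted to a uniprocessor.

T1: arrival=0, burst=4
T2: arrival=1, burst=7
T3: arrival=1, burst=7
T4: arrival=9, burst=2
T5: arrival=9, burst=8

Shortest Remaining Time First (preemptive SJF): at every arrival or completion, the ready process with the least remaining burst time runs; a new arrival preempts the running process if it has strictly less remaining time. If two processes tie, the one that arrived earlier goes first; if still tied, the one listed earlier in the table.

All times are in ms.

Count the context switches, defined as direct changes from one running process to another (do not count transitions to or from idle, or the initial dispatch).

4

Timeline: | T1 0-4 | T2 4-11 | T4 11-13 | T3 13-20 | T5 20-28 |
Completion: T1=4  T2=11  T3=20  T4=13  T5=28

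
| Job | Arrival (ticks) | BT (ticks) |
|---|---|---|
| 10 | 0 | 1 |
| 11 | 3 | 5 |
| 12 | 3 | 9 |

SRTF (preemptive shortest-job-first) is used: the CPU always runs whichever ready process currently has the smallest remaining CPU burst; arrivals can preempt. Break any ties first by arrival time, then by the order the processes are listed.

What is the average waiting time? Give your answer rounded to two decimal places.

Gantt: | 10 0-1 | idle 1-3 | 11 3-8 | 12 8-17 |
Completion: 10=1  11=8  12=17
Turnaround (C−A): 10=1  11=5  12=14
Waiting times: 10=0, 11=0, 12=5
Average waiting = (0+0+5) / 3 = 5/3 = 1.67

1.67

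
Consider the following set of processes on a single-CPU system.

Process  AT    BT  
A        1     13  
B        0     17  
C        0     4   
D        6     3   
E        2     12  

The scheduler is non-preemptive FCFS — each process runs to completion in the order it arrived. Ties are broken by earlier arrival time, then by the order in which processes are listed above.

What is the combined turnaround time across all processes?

Timeline: | B 0-17 | C 17-21 | A 21-34 | E 34-46 | D 46-49 |
Completion: A=34  B=17  C=21  D=49  E=46
Turnaround = completion − arrival: A=33, B=17, C=21, D=43, E=44
Total turnaround = 33 + 17 + 21 + 43 + 44 = 158

158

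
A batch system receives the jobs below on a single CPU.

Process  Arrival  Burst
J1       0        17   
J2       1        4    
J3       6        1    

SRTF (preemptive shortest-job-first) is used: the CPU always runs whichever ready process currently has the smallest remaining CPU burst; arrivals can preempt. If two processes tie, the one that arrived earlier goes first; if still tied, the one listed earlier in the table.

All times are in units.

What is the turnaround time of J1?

22

Schedule: | J1 0-1 | J2 1-5 | J1 5-6 | J3 6-7 | J1 7-22 |
Completion: J1=22  J2=5  J3=7
Turnaround (C−A): J1=22  J2=4  J3=1
Turnaround(J1) = completion − arrival = 22 − 0 = 22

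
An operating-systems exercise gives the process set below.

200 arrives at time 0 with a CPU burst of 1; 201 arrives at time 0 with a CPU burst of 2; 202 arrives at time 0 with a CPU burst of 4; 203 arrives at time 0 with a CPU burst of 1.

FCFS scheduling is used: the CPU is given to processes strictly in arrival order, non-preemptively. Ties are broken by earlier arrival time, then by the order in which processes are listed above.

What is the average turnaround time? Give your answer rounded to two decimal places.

Schedule: | 200 0-1 | 201 1-3 | 202 3-7 | 203 7-8 |
Completion: 200=1  201=3  202=7  203=8
Turnaround times: 200=1, 201=3, 202=7, 203=8
Average turnaround = (1+3+7+8) / 4 = 19/4 = 4.75

4.75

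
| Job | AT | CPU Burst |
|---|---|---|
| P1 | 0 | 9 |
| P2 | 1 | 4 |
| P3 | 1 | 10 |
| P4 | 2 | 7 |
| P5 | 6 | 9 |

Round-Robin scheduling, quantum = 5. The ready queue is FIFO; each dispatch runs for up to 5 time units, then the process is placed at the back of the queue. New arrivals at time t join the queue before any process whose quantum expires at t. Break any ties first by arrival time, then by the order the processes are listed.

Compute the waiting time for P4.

26

Schedule: | P1 0-5 | P2 5-9 | P3 9-14 | P4 14-19 | P1 19-23 | P5 23-28 | P3 28-33 | P4 33-35 | P5 35-39 |
Completion: P1=23  P2=9  P3=33  P4=35  P5=39
Waiting(P4) = turnaround − burst = 33 − 7 = 26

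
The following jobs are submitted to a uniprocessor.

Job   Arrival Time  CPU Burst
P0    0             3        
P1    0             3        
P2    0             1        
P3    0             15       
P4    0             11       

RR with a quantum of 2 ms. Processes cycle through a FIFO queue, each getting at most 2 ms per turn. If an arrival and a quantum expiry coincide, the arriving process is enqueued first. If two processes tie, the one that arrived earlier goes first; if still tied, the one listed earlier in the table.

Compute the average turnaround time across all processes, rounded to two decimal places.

17.80

Timeline: | P0 0-2 | P1 2-4 | P2 4-5 | P3 5-7 | P4 7-9 | P0 9-10 | P1 10-11 | P3 11-13 | P4 13-15 | P3 15-17 | P4 17-19 | P3 19-21 | P4 21-23 | P3 23-25 | P4 25-27 | P3 27-29 | P4 29-30 | P3 30-33 |
Completion: P0=10  P1=11  P2=5  P3=33  P4=30
Turnaround times: P0=10, P1=11, P2=5, P3=33, P4=30
Average turnaround = (10+11+5+33+30) / 5 = 89/5 = 17.80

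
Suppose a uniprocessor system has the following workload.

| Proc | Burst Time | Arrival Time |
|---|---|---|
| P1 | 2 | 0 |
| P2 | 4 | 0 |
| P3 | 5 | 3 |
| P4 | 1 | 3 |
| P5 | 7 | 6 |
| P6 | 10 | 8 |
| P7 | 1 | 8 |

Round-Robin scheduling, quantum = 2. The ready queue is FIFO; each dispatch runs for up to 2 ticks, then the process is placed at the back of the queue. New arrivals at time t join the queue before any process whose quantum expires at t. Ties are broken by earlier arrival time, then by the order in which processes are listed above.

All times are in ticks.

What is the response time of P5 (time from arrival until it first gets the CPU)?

Gantt: | P1 0-2 | P2 2-4 | P3 4-6 | P4 6-7 | P2 7-9 | P5 9-11 | P3 11-13 | P6 13-15 | P7 15-16 | P5 16-18 | P3 18-19 | P6 19-21 | P5 21-23 | P6 23-25 | P5 25-26 | P6 26-30 |
Completion: P1=2  P2=9  P3=19  P4=7  P5=26  P6=30  P7=16
Turnaround (C−A): P1=2  P2=9  P3=16  P4=4  P5=20  P6=22  P7=8
Response(P5) = first start − arrival = 9 − 6 = 3

3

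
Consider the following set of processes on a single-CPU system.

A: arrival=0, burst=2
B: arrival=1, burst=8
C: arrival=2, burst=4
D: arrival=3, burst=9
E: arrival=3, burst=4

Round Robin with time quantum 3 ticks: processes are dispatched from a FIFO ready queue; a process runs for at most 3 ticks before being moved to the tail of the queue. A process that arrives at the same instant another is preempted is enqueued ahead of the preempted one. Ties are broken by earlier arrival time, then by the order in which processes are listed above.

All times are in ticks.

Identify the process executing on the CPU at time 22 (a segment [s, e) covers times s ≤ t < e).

Gantt: | A 0-2 | B 2-5 | C 5-8 | D 8-11 | E 11-14 | B 14-17 | C 17-18 | D 18-21 | E 21-22 | B 22-24 | D 24-27 |
Completion: A=2  B=24  C=18  D=27  E=22
Turnaround (C−A): A=2  B=23  C=16  D=24  E=19

B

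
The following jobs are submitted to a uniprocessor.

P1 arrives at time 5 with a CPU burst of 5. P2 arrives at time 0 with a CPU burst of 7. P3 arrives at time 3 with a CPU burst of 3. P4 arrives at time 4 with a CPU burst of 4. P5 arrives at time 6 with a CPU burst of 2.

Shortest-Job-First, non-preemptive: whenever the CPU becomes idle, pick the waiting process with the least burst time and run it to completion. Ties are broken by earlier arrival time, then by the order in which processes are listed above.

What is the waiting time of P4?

8

Timeline: | P2 0-7 | P5 7-9 | P3 9-12 | P4 12-16 | P1 16-21 |
Completion: P1=21  P2=7  P3=12  P4=16  P5=9
Waiting(P4) = turnaround − burst = 12 − 4 = 8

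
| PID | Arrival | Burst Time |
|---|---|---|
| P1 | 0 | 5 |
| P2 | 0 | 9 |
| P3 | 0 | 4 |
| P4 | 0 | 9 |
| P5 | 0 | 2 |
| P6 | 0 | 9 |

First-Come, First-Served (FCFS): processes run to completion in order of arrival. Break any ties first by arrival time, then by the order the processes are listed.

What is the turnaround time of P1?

5

Gantt: | P1 0-5 | P2 5-14 | P3 14-18 | P4 18-27 | P5 27-29 | P6 29-38 |
Completion: P1=5  P2=14  P3=18  P4=27  P5=29  P6=38
Turnaround (C−A): P1=5  P2=14  P3=18  P4=27  P5=29  P6=38
Turnaround(P1) = completion − arrival = 5 − 0 = 5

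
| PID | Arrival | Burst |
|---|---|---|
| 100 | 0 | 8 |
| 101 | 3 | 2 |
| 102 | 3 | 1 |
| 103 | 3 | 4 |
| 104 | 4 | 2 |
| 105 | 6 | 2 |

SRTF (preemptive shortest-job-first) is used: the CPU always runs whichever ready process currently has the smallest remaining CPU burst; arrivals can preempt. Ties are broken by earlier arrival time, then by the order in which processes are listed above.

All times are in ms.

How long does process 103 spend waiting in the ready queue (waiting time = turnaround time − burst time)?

Gantt: | 100 0-3 | 102 3-4 | 101 4-6 | 104 6-8 | 105 8-10 | 103 10-14 | 100 14-19 |
Completion: 100=19  101=6  102=4  103=14  104=8  105=10
Turnaround (C−A): 100=19  101=3  102=1  103=11  104=4  105=4
Waiting(103) = turnaround − burst = 11 − 4 = 7

7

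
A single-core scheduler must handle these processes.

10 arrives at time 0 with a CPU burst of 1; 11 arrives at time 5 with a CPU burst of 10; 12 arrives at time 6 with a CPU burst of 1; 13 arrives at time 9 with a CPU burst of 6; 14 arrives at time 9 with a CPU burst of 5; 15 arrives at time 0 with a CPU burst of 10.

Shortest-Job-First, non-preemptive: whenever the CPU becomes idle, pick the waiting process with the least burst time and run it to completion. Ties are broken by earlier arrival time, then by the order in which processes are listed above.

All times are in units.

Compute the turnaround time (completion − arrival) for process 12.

6

Gantt: | 10 0-1 | 15 1-11 | 12 11-12 | 14 12-17 | 13 17-23 | 11 23-33 |
Completion: 10=1  11=33  12=12  13=23  14=17  15=11
Turnaround(12) = completion − arrival = 12 − 6 = 6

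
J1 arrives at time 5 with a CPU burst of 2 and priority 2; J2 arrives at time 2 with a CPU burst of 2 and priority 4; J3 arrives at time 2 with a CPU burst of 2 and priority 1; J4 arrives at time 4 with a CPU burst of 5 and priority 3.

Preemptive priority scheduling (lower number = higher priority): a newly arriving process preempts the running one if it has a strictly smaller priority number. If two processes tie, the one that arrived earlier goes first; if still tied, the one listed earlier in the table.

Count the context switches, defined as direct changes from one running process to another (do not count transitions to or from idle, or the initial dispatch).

4

Gantt: | idle 0-2 | J3 2-4 | J4 4-5 | J1 5-7 | J4 7-11 | J2 11-13 |
Completion: J1=7  J2=13  J3=4  J4=11
Turnaround (C−A): J1=2  J2=11  J3=2  J4=7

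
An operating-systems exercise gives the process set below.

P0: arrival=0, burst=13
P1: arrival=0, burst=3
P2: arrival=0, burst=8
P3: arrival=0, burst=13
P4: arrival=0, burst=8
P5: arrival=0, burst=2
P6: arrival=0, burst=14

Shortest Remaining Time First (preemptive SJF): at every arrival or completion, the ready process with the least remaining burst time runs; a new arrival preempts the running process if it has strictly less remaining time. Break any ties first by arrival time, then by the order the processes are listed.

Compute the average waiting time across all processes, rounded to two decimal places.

Schedule: | P5 0-2 | P1 2-5 | P2 5-13 | P4 13-21 | P0 21-34 | P3 34-47 | P6 47-61 |
Completion: P0=34  P1=5  P2=13  P3=47  P4=21  P5=2  P6=61
Waiting times: P0=21, P1=2, P2=5, P3=34, P4=13, P5=0, P6=47
Average waiting = (21+2+5+34+13+0+47) / 7 = 122/7 = 17.43

17.43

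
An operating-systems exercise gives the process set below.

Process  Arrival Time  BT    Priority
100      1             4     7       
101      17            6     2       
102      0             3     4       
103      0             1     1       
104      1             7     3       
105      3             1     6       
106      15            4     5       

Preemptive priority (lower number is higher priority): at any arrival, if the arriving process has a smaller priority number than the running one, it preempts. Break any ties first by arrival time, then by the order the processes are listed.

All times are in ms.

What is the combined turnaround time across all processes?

Gantt: | 103 0-1 | 104 1-8 | 102 8-11 | 105 11-12 | 100 12-15 | 106 15-17 | 101 17-23 | 106 23-25 | 100 25-26 |
Completion: 100=26  101=23  102=11  103=1  104=8  105=12  106=25
Turnaround = completion − arrival: 100=25, 101=6, 102=11, 103=1, 104=7, 105=9, 106=10
Total turnaround = 25 + 6 + 11 + 1 + 7 + 9 + 10 = 69

69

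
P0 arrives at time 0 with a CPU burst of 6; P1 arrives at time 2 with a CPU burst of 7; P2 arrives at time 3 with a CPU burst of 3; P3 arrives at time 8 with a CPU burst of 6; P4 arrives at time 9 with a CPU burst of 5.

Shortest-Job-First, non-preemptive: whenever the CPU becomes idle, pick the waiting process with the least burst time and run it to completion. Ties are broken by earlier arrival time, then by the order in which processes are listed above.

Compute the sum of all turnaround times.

Schedule: | P0 0-6 | P2 6-9 | P4 9-14 | P3 14-20 | P1 20-27 |
Completion: P0=6  P1=27  P2=9  P3=20  P4=14
Turnaround (C−A): P0=6  P1=25  P2=6  P3=12  P4=5
Turnaround = completion − arrival: P0=6, P1=25, P2=6, P3=12, P4=5
Total turnaround = 6 + 25 + 6 + 12 + 5 = 54

54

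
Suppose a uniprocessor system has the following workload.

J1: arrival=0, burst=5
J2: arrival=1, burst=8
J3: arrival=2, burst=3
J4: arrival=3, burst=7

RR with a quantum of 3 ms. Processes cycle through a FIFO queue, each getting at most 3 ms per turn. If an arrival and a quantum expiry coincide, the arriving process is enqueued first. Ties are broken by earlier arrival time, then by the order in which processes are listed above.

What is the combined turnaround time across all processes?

62

Gantt: | J1 0-3 | J2 3-6 | J3 6-9 | J4 9-12 | J1 12-14 | J2 14-17 | J4 17-20 | J2 20-22 | J4 22-23 |
Completion: J1=14  J2=22  J3=9  J4=23
Turnaround (C−A): J1=14  J2=21  J3=7  J4=20
Turnaround = completion − arrival: J1=14, J2=21, J3=7, J4=20
Total turnaround = 14 + 21 + 7 + 20 = 62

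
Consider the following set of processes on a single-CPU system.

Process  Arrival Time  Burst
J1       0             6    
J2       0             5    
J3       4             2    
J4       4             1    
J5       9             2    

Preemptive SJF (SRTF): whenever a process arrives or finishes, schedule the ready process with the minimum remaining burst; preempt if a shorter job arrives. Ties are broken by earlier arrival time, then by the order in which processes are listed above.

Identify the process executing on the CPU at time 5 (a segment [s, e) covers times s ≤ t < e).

Gantt: | J2 0-5 | J4 5-6 | J3 6-8 | J1 8-9 | J5 9-11 | J1 11-16 |
Completion: J1=16  J2=5  J3=8  J4=6  J5=11
Turnaround (C−A): J1=16  J2=5  J3=4  J4=2  J5=2

J4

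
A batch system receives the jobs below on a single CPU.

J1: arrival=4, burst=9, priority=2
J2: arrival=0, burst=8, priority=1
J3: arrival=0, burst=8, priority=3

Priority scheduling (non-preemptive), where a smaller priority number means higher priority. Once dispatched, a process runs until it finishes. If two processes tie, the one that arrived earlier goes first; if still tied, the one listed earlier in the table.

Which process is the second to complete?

Timeline: | J2 0-8 | J1 8-17 | J3 17-25 |
Completion: J1=17  J2=8  J3=25
Turnaround (C−A): J1=13  J2=8  J3=25
Finish order: J2 → J1 → J3

J1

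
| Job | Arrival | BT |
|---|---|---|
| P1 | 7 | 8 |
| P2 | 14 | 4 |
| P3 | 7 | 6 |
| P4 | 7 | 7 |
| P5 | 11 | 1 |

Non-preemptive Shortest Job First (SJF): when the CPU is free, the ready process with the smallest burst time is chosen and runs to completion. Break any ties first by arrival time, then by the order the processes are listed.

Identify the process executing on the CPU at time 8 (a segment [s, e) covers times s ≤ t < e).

P3

Timeline: | idle 0-7 | P3 7-13 | P5 13-14 | P2 14-18 | P4 18-25 | P1 25-33 |
Completion: P1=33  P2=18  P3=13  P4=25  P5=14
Turnaround (C−A): P1=26  P2=4  P3=6  P4=18  P5=3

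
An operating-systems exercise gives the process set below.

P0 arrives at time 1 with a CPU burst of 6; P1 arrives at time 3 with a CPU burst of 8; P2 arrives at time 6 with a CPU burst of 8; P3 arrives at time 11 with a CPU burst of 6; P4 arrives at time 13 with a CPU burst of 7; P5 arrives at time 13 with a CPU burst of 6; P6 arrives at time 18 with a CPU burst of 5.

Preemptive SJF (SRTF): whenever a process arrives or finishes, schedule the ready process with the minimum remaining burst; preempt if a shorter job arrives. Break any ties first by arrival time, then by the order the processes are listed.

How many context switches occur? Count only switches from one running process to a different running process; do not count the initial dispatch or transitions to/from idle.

6

Gantt: | idle 0-1 | P0 1-7 | P1 7-15 | P3 15-21 | P6 21-26 | P5 26-32 | P4 32-39 | P2 39-47 |
Completion: P0=7  P1=15  P2=47  P3=21  P4=39  P5=32  P6=26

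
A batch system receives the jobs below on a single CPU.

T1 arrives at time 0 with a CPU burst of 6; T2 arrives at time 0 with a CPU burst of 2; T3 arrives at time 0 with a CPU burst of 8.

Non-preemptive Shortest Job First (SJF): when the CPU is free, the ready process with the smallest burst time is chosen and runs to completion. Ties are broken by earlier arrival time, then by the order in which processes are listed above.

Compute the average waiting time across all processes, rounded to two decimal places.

3.33

Gantt: | T2 0-2 | T1 2-8 | T3 8-16 |
Completion: T1=8  T2=2  T3=16
Turnaround (C−A): T1=8  T2=2  T3=16
Waiting times: T1=2, T2=0, T3=8
Average waiting = (2+0+8) / 3 = 10/3 = 3.33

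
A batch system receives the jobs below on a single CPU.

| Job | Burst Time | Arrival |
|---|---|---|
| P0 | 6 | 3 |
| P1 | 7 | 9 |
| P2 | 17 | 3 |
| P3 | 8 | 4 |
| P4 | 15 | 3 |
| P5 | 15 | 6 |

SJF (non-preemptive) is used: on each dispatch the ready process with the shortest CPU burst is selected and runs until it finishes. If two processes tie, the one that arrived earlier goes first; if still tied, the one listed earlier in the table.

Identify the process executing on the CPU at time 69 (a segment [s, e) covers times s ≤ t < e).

P2

Schedule: | idle 0-3 | P0 3-9 | P1 9-16 | P3 16-24 | P4 24-39 | P5 39-54 | P2 54-71 |
Completion: P0=9  P1=16  P2=71  P3=24  P4=39  P5=54
Turnaround (C−A): P0=6  P1=7  P2=68  P3=20  P4=36  P5=48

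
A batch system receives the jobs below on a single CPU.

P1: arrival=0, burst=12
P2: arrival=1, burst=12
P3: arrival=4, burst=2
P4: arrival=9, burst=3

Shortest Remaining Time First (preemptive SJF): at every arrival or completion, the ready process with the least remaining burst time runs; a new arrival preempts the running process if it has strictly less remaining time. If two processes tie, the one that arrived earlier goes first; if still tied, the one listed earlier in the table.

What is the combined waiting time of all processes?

21

Timeline: | P1 0-4 | P3 4-6 | P1 6-9 | P4 9-12 | P1 12-17 | P2 17-29 |
Completion: P1=17  P2=29  P3=6  P4=12
Waiting = turnaround − burst: P1=5, P2=16, P3=0, P4=0
Total waiting = 5 + 16 + 0 + 0 = 21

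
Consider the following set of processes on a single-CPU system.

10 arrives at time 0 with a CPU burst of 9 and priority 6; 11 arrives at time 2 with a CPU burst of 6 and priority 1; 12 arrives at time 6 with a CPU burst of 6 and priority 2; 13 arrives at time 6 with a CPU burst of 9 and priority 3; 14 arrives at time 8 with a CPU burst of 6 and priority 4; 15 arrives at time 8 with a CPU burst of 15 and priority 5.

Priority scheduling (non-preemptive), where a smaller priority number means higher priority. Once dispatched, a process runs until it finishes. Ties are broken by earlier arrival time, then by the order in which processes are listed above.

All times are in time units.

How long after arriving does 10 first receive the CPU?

0

Gantt: | 10 0-9 | 11 9-15 | 12 15-21 | 13 21-30 | 14 30-36 | 15 36-51 |
Completion: 10=9  11=15  12=21  13=30  14=36  15=51
Response(10) = first start − arrival = 0 − 0 = 0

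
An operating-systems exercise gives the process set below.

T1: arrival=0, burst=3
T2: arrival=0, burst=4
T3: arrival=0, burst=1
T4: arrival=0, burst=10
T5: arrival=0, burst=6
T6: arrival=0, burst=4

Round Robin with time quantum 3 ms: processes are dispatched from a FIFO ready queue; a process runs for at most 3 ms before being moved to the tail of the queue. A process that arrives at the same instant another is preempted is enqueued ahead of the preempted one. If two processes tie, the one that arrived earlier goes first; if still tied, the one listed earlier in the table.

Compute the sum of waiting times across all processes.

74

Gantt: | T1 0-3 | T2 3-6 | T3 6-7 | T4 7-10 | T5 10-13 | T6 13-16 | T2 16-17 | T4 17-20 | T5 20-23 | T6 23-24 | T4 24-28 |
Completion: T1=3  T2=17  T3=7  T4=28  T5=23  T6=24
Turnaround (C−A): T1=3  T2=17  T3=7  T4=28  T5=23  T6=24
Waiting = turnaround − burst: T1=0, T2=13, T3=6, T4=18, T5=17, T6=20
Total waiting = 0 + 13 + 6 + 18 + 17 + 20 = 74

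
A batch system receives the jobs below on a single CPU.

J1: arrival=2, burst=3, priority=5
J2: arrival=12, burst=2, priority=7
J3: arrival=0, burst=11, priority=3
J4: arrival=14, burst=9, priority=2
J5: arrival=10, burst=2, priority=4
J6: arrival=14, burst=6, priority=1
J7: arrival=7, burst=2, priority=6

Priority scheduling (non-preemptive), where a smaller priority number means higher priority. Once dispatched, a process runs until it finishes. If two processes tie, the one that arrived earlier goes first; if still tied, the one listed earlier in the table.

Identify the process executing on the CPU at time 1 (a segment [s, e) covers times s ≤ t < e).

J3

Timeline: | J3 0-11 | J5 11-13 | J1 13-16 | J6 16-22 | J4 22-31 | J7 31-33 | J2 33-35 |
Completion: J1=16  J2=35  J3=11  J4=31  J5=13  J6=22  J7=33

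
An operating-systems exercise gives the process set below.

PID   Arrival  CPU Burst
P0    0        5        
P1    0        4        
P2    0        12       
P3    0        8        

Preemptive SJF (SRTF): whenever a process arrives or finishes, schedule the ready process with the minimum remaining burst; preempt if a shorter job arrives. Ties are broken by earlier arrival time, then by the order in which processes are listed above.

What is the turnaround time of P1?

4

Gantt: | P1 0-4 | P0 4-9 | P3 9-17 | P2 17-29 |
Completion: P0=9  P1=4  P2=29  P3=17
Turnaround (C−A): P0=9  P1=4  P2=29  P3=17
Turnaround(P1) = completion − arrival = 4 − 0 = 4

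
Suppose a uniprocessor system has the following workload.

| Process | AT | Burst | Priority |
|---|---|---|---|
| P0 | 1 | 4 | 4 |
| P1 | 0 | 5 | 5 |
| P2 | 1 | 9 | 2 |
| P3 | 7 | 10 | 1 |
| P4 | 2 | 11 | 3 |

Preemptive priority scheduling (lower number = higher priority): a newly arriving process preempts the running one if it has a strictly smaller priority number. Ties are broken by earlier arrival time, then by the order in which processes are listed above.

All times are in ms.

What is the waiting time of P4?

Timeline: | P1 0-1 | P2 1-7 | P3 7-17 | P2 17-20 | P4 20-31 | P0 31-35 | P1 35-39 |
Completion: P0=35  P1=39  P2=20  P3=17  P4=31
Turnaround (C−A): P0=34  P1=39  P2=19  P3=10  P4=29
Waiting(P4) = turnaround − burst = 29 − 11 = 18

18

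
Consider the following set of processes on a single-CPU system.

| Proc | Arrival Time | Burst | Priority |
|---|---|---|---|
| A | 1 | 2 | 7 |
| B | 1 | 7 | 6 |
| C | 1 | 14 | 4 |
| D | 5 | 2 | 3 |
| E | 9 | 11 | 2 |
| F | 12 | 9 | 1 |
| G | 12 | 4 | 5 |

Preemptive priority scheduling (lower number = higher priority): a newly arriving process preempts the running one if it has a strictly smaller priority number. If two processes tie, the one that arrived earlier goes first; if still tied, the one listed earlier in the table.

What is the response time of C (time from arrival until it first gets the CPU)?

Timeline: | idle 0-1 | C 1-5 | D 5-7 | C 7-9 | E 9-12 | F 12-21 | E 21-29 | C 29-37 | G 37-41 | B 41-48 | A 48-50 |
Completion: A=50  B=48  C=37  D=7  E=29  F=21  G=41
Turnaround (C−A): A=49  B=47  C=36  D=2  E=20  F=9  G=29
Response(C) = first start − arrival = 1 − 1 = 0

0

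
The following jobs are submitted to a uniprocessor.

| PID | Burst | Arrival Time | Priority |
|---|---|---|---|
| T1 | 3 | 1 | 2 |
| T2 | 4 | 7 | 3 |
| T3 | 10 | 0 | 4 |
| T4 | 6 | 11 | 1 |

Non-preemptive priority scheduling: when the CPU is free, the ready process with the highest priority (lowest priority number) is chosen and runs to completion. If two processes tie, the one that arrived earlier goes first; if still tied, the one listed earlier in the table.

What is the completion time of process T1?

13

Timeline: | T3 0-10 | T1 10-13 | T4 13-19 | T2 19-23 |
Completion: T1=13  T2=23  T3=10  T4=19
Turnaround (C−A): T1=12  T2=16  T3=10  T4=8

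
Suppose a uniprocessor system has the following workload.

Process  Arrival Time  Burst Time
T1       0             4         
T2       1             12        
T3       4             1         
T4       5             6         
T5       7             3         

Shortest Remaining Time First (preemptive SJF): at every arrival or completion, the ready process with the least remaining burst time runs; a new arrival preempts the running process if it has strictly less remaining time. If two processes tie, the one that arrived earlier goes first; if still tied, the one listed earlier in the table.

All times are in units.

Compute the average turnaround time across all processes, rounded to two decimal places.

Gantt: | T1 0-4 | T3 4-5 | T4 5-7 | T5 7-10 | T4 10-14 | T2 14-26 |
Completion: T1=4  T2=26  T3=5  T4=14  T5=10
Turnaround (C−A): T1=4  T2=25  T3=1  T4=9  T5=3
Turnaround times: T1=4, T2=25, T3=1, T4=9, T5=3
Average turnaround = (4+25+1+9+3) / 5 = 42/5 = 8.40

8.40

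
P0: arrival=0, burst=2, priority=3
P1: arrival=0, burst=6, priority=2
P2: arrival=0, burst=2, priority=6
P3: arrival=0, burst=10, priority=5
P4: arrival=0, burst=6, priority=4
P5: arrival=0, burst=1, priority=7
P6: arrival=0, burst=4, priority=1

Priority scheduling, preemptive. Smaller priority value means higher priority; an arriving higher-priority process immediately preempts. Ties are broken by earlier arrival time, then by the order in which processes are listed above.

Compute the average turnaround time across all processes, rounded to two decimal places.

19.00

Schedule: | P6 0-4 | P1 4-10 | P0 10-12 | P4 12-18 | P3 18-28 | P2 28-30 | P5 30-31 |
Completion: P0=12  P1=10  P2=30  P3=28  P4=18  P5=31  P6=4
Turnaround (C−A): P0=12  P1=10  P2=30  P3=28  P4=18  P5=31  P6=4
Turnaround times: P0=12, P1=10, P2=30, P3=28, P4=18, P5=31, P6=4
Average turnaround = (12+10+30+28+18+31+4) / 7 = 133/7 = 19.00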